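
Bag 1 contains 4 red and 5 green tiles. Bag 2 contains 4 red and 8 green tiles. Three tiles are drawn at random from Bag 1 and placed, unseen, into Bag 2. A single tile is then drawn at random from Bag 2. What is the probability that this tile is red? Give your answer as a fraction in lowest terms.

16/45

Condition on how many of the transferred tiles are red (from Bag 1: 4 red of 9; then Bag 2 has 15 total).
  0 red: C(4,0)C(5,3)/C(9,3) = 5/42; then P = 4/15
  1 red: C(4,1)C(5,2)/C(9,3) = 10/21; then P = 5/15
  2 red: C(4,2)C(5,1)/C(9,3) = 5/14; then P = 6/15
  3 red: C(4,3)C(5,0)/C(9,3) = 1/21; then P = 7/15
P(red from Bag 2) = 16/45 ≈ 0.3556.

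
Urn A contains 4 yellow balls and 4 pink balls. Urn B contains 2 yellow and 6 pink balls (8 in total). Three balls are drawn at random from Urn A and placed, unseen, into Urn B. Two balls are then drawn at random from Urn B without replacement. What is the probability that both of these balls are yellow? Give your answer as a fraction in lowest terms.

Condition on how many of the transferred balls are yellow (from Urn A: 4 yellow of 8; then Urn B has 11 total).
  0 yellow: C(4,0)C(4,3)/C(8,3) = 1/14; then P = C(2,2)/C(11,2) = 1/55
  1 yellow: C(4,1)C(4,2)/C(8,3) = 3/7; then P = C(3,2)/C(11,2) = 3/55
  2 yellow: C(4,2)C(4,1)/C(8,3) = 3/7; then P = C(4,2)/C(11,2) = 6/55
  3 yellow: C(4,3)C(4,0)/C(8,3) = 1/14; then P = C(5,2)/C(11,2) = 2/11
P(both yellow) = 13/154 ≈ 0.0844.

13/154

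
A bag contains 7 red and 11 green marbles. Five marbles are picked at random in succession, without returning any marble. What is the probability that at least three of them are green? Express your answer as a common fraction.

Sum the hypergeometric tail for j = 3,…,5 green marbles.
Favorable = C(11,3)·C(7,2) + C(11,4)·C(7,1) + C(11,5)·C(7,0) = 6237; total = C(18,5) = 8568.
P = 6237/8568 = 99/136 ≈ 0.7279.

99/136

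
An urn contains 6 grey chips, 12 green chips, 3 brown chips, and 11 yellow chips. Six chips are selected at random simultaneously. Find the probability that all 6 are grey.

1/906192

Unordered draws without replacement: count favorable combinations over C(32,6).
Favorable = C(6,6) · C(12,0) · C(3,0) · C(11,0) = 1; total = C(32,6) = 906192.
P = 1/906192 = 1/906192 ≈ 0.0000.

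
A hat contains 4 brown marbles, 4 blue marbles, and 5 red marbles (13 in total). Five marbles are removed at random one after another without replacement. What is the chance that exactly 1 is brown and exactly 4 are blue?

4/1287

Unordered draws without replacement: count favorable combinations over C(13,5).
Favorable = C(4,1) · C(4,4) · C(5,0) = 4; total = C(13,5) = 1287.
P = 4/1287 = 4/1287 ≈ 0.0031.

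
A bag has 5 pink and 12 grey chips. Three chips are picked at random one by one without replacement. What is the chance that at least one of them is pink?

23/34

Use the complement: P(at least one pink) = 1 − P(no pink).
P(none) = C(12,3)/C(17,3) = 220/680.
So P = 1 − 220/680 = 23/34 ≈ 0.6765.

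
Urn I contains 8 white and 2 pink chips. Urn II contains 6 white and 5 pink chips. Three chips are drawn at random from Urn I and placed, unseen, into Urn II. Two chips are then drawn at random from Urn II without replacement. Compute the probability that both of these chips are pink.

Condition on how many of the transferred chips are pink (from Urn I: 2 pink of 10; then Urn II has 14 total).
  0 pink: C(2,0)C(8,3)/C(10,3) = 7/15; then P = C(5,2)/C(14,2) = 10/91
  1 pink: C(2,1)C(8,2)/C(10,3) = 7/15; then P = C(6,2)/C(14,2) = 15/91
  2 pink: C(2,2)C(8,1)/C(10,3) = 1/15; then P = C(7,2)/C(14,2) = 3/13
P(both pink) = 28/195 ≈ 0.1436.

28/195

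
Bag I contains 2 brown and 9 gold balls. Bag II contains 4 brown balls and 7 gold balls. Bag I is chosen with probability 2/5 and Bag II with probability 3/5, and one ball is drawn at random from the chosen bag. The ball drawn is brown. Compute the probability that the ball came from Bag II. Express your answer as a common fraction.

P(brown | Bag I) = 2/11; P(brown | Bag II) = 4/11.
P(brown) = 2/5·2/11 + 3/5·4/11 = 16/55.
By Bayes' rule, P(Bag II | brown) = 12/55 / 16/55 = 3/4 ≈ 0.7500.

3/4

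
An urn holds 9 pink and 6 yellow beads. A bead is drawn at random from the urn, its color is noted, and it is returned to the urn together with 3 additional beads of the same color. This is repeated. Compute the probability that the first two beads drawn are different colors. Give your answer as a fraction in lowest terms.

2/5

Either yellow then pink, or pink then yellow; after the first draw the total is 18.
P = (6/15)·(9/18) + (9/15)·(6/18) = 2/5 ≈ 0.4000.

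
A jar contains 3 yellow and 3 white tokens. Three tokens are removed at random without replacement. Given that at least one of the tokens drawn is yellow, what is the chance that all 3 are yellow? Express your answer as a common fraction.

P(all 3 yellow) = C(3,3)/C(6,3) = 1/20; P(at least one yellow) = 1 − C(3,3)/C(6,3) = 19/20.
Since 'all 3 yellow' ⊆ 'at least one yellow', P(all 3 | at least one) = 1/20 / 19/20 = 1/19 ≈ 0.0526.

1/19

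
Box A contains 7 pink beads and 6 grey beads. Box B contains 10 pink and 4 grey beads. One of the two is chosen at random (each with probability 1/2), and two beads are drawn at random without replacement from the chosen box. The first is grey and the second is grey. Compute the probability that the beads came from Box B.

P(E | Box A) = 5/26; P(E | Box B) = 6/91.
P(E) = 1/2·5/26 + 1/2·6/91 = 47/364.
By Bayes' rule, P(Box B | E) = 3/91 / 47/364 = 12/47 ≈ 0.2553.

12/47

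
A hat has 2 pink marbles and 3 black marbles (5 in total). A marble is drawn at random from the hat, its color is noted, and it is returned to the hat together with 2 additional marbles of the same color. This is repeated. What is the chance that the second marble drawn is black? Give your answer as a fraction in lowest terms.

Condition on the first draw. If first is black (prob 3/5), second-black has prob (5)/(7); if not (prob 2/5), it has prob 3/(7).
P = (3/5)·(5/7) + (2/5)·(3/7) = 3/5 ≈ 0.6000.

3/5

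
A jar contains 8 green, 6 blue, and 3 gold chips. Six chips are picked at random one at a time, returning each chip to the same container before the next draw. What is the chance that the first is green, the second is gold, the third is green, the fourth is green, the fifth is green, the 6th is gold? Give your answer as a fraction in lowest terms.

Multiply the conditional probability of each draw in order, with replacement (the composition resets each draw).
P = (8/17) · (3/17) · (8/17) · (8/17) · (8/17) · (3/17) = 36864/24137569 ≈ 0.0015.

36864/24137569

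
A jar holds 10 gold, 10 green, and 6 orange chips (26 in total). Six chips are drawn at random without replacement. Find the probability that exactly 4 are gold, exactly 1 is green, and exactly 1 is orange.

180/3289

Unordered draws without replacement: count favorable combinations over C(26,6).
Favorable = C(10,4) · C(10,1) · C(6,1) = 12600; total = C(26,6) = 230230.
P = 12600/230230 = 180/3289 ≈ 0.0547.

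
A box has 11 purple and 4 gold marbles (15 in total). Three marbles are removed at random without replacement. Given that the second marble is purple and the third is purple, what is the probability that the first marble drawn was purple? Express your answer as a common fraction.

9/13

P(first=purple and the second marble is purple and the third is purple) = (11/15)·(10/14)·(9/13) = 33/91.
P(E) = Σ over first color = 33/91 + 44/273 = 11/21.
By Bayes, P(first=purple | E) = 33/91 / 11/21 = 9/13 ≈ 0.6923.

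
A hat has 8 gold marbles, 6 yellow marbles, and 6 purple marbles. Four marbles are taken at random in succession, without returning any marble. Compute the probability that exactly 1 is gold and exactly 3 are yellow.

32/969

Unordered draws without replacement: count favorable combinations over C(20,4).
Favorable = C(8,1) · C(6,3) · C(6,0) = 160; total = C(20,4) = 4845.
P = 160/4845 = 32/969 ≈ 0.0330.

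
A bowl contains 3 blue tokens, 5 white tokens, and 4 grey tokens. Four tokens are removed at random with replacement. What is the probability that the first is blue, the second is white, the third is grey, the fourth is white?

Multiply the conditional probability of each draw in order, with replacement (the composition resets each draw).
P = (3/12) · (5/12) · (4/12) · (5/12) = 25/1728 ≈ 0.0145.

25/1728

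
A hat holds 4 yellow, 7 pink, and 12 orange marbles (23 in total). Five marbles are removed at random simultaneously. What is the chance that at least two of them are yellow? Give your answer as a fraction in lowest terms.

49/253

Sum the hypergeometric tail for j = 2,…,4 yellow marbles.
Favorable = C(4,2)·C(19,3) + C(4,3)·C(19,2) + C(4,4)·C(19,1) = 6517; total = C(23,5) = 33649.
P = 6517/33649 = 49/253 ≈ 0.1937.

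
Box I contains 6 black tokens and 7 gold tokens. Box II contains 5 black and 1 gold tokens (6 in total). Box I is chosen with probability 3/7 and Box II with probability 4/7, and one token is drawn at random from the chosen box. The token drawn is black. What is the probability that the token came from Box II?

65/92

P(black | Box I) = 6/13; P(black | Box II) = 5/6.
P(black) = 3/7·6/13 + 4/7·5/6 = 184/273.
By Bayes' rule, P(Box II | black) = 10/21 / 184/273 = 65/92 ≈ 0.7065.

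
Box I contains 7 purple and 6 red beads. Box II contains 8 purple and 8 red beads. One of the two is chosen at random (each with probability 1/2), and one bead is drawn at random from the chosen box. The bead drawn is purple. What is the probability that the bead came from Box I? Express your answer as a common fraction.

P(purple | Box I) = 7/13; P(purple | Box II) = 1/2.
P(purple) = 1/2·7/13 + 1/2·1/2 = 27/52.
By Bayes' rule, P(Box I | purple) = 7/26 / 27/52 = 14/27 ≈ 0.5185.

14/27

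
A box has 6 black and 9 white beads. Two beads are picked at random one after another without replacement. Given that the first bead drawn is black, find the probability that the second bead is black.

After removing 1 black, the box has 5 black out of 14 remaining.
P(second is black | given) = 5/14 ≈ 0.3571.

5/14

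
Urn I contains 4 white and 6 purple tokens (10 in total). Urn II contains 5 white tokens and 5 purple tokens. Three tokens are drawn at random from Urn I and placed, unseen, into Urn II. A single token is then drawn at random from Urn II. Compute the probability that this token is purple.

34/65

Condition on how many of the transferred tokens are purple (from Urn I: 6 purple of 10; then Urn II has 13 total).
  0 purple: C(6,0)C(4,3)/C(10,3) = 1/30; then P = 5/13
  1 purple: C(6,1)C(4,2)/C(10,3) = 3/10; then P = 6/13
  2 purple: C(6,2)C(4,1)/C(10,3) = 1/2; then P = 7/13
  3 purple: C(6,3)C(4,0)/C(10,3) = 1/6; then P = 8/13
P(purple from Urn II) = 34/65 ≈ 0.5231.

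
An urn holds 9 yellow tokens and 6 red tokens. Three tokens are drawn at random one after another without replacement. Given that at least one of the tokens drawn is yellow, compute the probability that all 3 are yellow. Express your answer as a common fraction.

28/145

P(all 3 yellow) = C(9,3)/C(15,3) = 12/65; P(at least one yellow) = 1 − C(6,3)/C(15,3) = 87/91.
Since 'all 3 yellow' ⊆ 'at least one yellow', P(all 3 | at least one) = 12/65 / 87/91 = 28/145 ≈ 0.1931.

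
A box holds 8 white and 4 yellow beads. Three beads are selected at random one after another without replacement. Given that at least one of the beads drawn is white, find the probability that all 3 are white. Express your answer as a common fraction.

P(all 3 white) = C(8,3)/C(12,3) = 14/55; P(at least one white) = 1 − C(4,3)/C(12,3) = 54/55.
Since 'all 3 white' ⊆ 'at least one white', P(all 3 | at least one) = 14/55 / 54/55 = 7/27 ≈ 0.2593.

7/27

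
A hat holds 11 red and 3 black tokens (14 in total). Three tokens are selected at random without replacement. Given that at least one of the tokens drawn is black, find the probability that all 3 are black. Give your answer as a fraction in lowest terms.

P(all 3 black) = C(3,3)/C(14,3) = 1/364; P(at least one black) = 1 − C(11,3)/C(14,3) = 199/364.
Since 'all 3 black' ⊆ 'at least one black', P(all 3 | at least one) = 1/364 / 199/364 = 1/199 ≈ 0.0050.

1/199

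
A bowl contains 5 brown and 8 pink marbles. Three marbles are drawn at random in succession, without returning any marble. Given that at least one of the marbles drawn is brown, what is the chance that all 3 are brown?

1/23

P(all 3 brown) = C(5,3)/C(13,3) = 5/143; P(at least one brown) = 1 − C(8,3)/C(13,3) = 115/143.
Since 'all 3 brown' ⊆ 'at least one brown', P(all 3 | at least one) = 5/143 / 115/143 = 1/23 ≈ 0.0435.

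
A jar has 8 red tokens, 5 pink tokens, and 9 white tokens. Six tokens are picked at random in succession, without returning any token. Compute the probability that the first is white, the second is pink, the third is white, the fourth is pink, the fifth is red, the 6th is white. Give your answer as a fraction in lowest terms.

16/10659

Multiply the conditional probability of each draw in order, without replacement, so each draw removes one from its color and from the total.
P = (9/22) · (5/21) · (8/20) · (4/19) · (8/18) · (7/17) = 16/10659 ≈ 0.0015.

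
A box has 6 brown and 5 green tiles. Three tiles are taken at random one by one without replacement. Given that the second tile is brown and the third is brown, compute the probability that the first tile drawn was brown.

P(first=brown and the second tile is brown and the third is brown) = (6/11)·(5/10)·(4/9) = 4/33.
P(E) = Σ over first color = 4/33 + 5/33 = 3/11.
By Bayes, P(first=brown | E) = 4/33 / 3/11 = 4/9 ≈ 0.4444.

4/9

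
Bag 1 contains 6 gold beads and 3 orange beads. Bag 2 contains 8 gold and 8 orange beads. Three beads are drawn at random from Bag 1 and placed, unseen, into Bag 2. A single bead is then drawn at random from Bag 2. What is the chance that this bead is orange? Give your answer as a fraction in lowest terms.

Condition on how many of the transferred beads are orange (from Bag 1: 3 orange of 9; then Bag 2 has 19 total).
  0 orange: C(3,0)C(6,3)/C(9,3) = 5/21; then P = 8/19
  1 orange: C(3,1)C(6,2)/C(9,3) = 15/28; then P = 9/19
  2 orange: C(3,2)C(6,1)/C(9,3) = 3/14; then P = 10/19
  3 orange: C(3,3)C(6,0)/C(9,3) = 1/84; then P = 11/19
P(orange from Bag 2) = 9/19 ≈ 0.4737.

9/19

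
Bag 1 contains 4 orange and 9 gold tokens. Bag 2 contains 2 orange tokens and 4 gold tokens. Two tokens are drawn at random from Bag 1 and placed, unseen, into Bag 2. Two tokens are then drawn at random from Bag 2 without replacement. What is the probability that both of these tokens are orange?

15/182

Condition on how many of the transferred tokens are orange (from Bag 1: 4 orange of 13; then Bag 2 has 8 total).
  0 orange: C(4,0)C(9,2)/C(13,2) = 6/13; then P = C(2,2)/C(8,2) = 1/28
  1 orange: C(4,1)C(9,1)/C(13,2) = 6/13; then P = C(3,2)/C(8,2) = 3/28
  2 orange: C(4,2)C(9,0)/C(13,2) = 1/13; then P = C(4,2)/C(8,2) = 3/14
P(both orange) = 15/182 ≈ 0.0824.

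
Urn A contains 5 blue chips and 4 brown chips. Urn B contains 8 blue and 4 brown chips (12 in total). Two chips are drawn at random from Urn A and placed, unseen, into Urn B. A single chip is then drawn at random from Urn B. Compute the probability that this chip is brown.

Condition on how many of the transferred chips are brown (from Urn A: 4 brown of 9; then Urn B has 14 total).
  0 brown: C(4,0)C(5,2)/C(9,2) = 5/18; then P = 4/14
  1 brown: C(4,1)C(5,1)/C(9,2) = 5/9; then P = 5/14
  2 brown: C(4,2)C(5,0)/C(9,2) = 1/6; then P = 6/14
P(brown from Urn B) = 22/63 ≈ 0.3492.

22/63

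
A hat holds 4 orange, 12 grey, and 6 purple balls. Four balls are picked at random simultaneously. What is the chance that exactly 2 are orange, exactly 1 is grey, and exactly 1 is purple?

432/7315

Unordered draws without replacement: count favorable combinations over C(22,4).
Favorable = C(4,2) · C(12,1) · C(6,1) = 432; total = C(22,4) = 7315.
P = 432/7315 = 432/7315 ≈ 0.0591.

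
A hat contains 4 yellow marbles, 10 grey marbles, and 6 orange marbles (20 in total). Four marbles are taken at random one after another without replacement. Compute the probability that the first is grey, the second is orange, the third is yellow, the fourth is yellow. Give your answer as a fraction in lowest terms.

Multiply the conditional probability of each draw in order, without replacement, so each draw removes one from its color and from the total.
P = (10/20) · (6/19) · (4/18) · (3/17) = 2/323 ≈ 0.0062.

2/323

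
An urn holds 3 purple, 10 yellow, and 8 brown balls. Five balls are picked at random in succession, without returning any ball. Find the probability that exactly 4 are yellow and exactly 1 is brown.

Unordered draws without replacement: count favorable combinations over C(21,5).
Favorable = C(3,0) · C(10,4) · C(8,1) = 1680; total = C(21,5) = 20349.
P = 1680/20349 = 80/969 ≈ 0.0826.

80/969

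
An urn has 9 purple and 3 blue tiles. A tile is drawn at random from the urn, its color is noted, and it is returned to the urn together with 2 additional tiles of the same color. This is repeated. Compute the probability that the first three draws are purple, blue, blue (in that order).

Track the composition after each reinforcement of +2.
P = (9/12) · (3/14) · (5/16) = 45/896 ≈ 0.0502.

45/896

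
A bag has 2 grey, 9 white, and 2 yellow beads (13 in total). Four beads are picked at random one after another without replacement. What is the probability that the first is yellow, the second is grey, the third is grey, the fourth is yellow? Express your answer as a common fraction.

1/4290

Multiply the conditional probability of each draw in order, without replacement, so each draw removes one from its color and from the total.
P = (2/13) · (2/12) · (1/11) · (1/10) = 1/4290 ≈ 0.0002.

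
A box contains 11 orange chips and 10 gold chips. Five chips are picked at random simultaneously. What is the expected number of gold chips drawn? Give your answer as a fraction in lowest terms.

50/21

By linearity of expectation, E[X] = Σ P(draw i is gold); by symmetry each draw (even without replacement) has P(gold) = 10/21.
E[X] = 5 · 10/21 = 50/21 ≈ 2.3810.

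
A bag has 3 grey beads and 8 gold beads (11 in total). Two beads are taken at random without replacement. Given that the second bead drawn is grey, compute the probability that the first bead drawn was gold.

4/5

P(first=gold and the second bead drawn is grey) = (8/11)·(3/10) = 12/55.
P(the second bead drawn is grey) = Σ over first color = 3/55 + 12/55 = 3/11.
By Bayes, P(first=gold | the second bead drawn is grey) = 12/55 / 3/11 = 4/5 ≈ 0.8000.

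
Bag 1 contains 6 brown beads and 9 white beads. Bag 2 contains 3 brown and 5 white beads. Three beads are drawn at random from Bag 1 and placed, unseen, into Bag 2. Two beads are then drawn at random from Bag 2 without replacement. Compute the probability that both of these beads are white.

Condition on how many of the transferred beads are white (from Bag 1: 9 white of 15; then Bag 2 has 11 total).
  0 white: C(9,0)C(6,3)/C(15,3) = 4/91; then P = C(5,2)/C(11,2) = 2/11
  1 white: C(9,1)C(6,2)/C(15,3) = 27/91; then P = C(6,2)/C(11,2) = 3/11
  2 white: C(9,2)C(6,1)/C(15,3) = 216/455; then P = C(7,2)/C(11,2) = 21/55
  3 white: C(9,3)C(6,0)/C(15,3) = 12/65; then P = C(8,2)/C(11,2) = 28/55
P(both white) = 701/1925 ≈ 0.3642.

701/1925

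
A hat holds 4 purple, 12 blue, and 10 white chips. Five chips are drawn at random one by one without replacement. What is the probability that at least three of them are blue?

Sum the hypergeometric tail for j = 3,…,5 blue chips.
Favorable = C(12,3)·C(14,2) + C(12,4)·C(14,1) + C(12,5)·C(14,0) = 27742; total = C(26,5) = 65780.
P = 27742/65780 = 97/230 ≈ 0.4217.

97/230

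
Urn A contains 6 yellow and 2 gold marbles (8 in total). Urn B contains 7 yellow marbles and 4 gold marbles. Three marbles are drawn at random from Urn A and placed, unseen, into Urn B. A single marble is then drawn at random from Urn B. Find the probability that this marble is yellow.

Condition on how many of the transferred marbles are yellow (from Urn A: 6 yellow of 8; then Urn B has 14 total).
  1 yellow: C(6,1)C(2,2)/C(8,3) = 3/28; then P = 8/14
  2 yellow: C(6,2)C(2,1)/C(8,3) = 15/28; then P = 9/14
  3 yellow: C(6,3)C(2,0)/C(8,3) = 5/14; then P = 10/14
P(yellow from Urn B) = 37/56 ≈ 0.6607.

37/56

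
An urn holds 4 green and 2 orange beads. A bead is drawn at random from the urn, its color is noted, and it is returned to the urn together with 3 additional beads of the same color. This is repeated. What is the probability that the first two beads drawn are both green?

After a green draw the urn holds 7 green out of 9.
P = (4/6)·(7/9) = 14/27 ≈ 0.5185.

14/27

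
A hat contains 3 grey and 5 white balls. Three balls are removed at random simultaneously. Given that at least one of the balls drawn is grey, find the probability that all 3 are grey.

P(all 3 grey) = C(3,3)/C(8,3) = 1/56; P(at least one grey) = 1 − C(5,3)/C(8,3) = 23/28.
Since 'all 3 grey' ⊆ 'at least one grey', P(all 3 | at least one) = 1/56 / 23/28 = 1/46 ≈ 0.0217.

1/46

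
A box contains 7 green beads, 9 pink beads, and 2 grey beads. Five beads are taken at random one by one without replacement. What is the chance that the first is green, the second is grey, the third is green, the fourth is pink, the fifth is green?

Multiply the conditional probability of each draw in order, without replacement, so each draw removes one from its color and from the total.
P = (7/18) · (2/17) · (6/16) · (9/15) · (5/14) = 1/272 ≈ 0.0037.

1/272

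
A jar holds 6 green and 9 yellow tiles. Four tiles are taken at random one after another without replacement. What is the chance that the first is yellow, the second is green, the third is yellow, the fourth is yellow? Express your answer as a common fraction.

6/65

Multiply the conditional probability of each draw in order, without replacement, so each draw removes one from its color and from the total.
P = (9/15) · (6/14) · (8/13) · (7/12) = 6/65 ≈ 0.0923.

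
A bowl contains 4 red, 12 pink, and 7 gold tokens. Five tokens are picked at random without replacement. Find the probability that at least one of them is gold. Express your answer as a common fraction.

4183/4807

Use the complement: P(at least one gold) = 1 − P(no gold).
P(none) = C(16,5)/C(23,5) = 4368/33649.
So P = 1 − 4368/33649 = 4183/4807 ≈ 0.8702.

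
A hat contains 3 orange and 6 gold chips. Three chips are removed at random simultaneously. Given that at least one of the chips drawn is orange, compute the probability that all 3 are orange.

P(all 3 orange) = C(3,3)/C(9,3) = 1/84; P(at least one orange) = 1 − C(6,3)/C(9,3) = 16/21.
Since 'all 3 orange' ⊆ 'at least one orange', P(all 3 | at least one) = 1/84 / 16/21 = 1/64 ≈ 0.0156.

1/64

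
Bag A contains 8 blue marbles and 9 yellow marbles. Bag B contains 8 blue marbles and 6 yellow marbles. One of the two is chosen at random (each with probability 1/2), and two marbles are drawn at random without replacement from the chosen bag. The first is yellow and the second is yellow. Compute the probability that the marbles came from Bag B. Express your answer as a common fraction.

P(E | Bag A) = 9/34; P(E | Bag B) = 15/91.
P(E) = 1/2·9/34 + 1/2·15/91 = 1329/6188.
By Bayes' rule, P(Bag B | E) = 15/182 / 1329/6188 = 170/443 ≈ 0.3837.

170/443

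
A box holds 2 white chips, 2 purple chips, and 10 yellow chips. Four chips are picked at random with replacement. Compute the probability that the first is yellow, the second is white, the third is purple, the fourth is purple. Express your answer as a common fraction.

5/2401

Multiply the conditional probability of each draw in order, with replacement (the composition resets each draw).
P = (10/14) · (2/14) · (2/14) · (2/14) = 5/2401 ≈ 0.0021.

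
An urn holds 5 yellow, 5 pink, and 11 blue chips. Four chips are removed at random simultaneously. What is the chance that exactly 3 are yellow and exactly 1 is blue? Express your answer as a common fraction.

22/1197

Unordered draws without replacement: count favorable combinations over C(21,4).
Favorable = C(5,3) · C(5,0) · C(11,1) = 110; total = C(21,4) = 5985.
P = 110/5985 = 22/1197 ≈ 0.0184.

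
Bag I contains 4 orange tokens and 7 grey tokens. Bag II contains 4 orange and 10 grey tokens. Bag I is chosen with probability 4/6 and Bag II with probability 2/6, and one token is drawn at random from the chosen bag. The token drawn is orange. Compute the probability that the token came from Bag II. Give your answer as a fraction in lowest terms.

P(orange | Bag I) = 4/11; P(orange | Bag II) = 2/7.
P(orange) = 2/3·4/11 + 1/3·2/7 = 26/77.
By Bayes' rule, P(Bag II | orange) = 2/21 / 26/77 = 11/39 ≈ 0.2821.

11/39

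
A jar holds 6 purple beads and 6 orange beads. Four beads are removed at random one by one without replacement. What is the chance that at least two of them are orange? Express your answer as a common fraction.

8/11

Sum the hypergeometric tail for j = 2,…,4 orange beads.
Favorable = C(6,2)·C(6,2) + C(6,3)·C(6,1) + C(6,4)·C(6,0) = 360; total = C(12,4) = 495.
P = 360/495 = 8/11 ≈ 0.7273.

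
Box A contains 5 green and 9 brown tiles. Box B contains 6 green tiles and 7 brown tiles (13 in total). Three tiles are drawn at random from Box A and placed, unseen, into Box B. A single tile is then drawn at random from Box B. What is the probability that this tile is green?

Condition on how many of the transferred tiles are green (from Box A: 5 green of 14; then Box B has 16 total).
  0 green: C(5,0)C(9,3)/C(14,3) = 3/13; then P = 6/16
  1 green: C(5,1)C(9,2)/C(14,3) = 45/91; then P = 7/16
  2 green: C(5,2)C(9,1)/C(14,3) = 45/182; then P = 8/16
  3 green: C(5,3)C(9,0)/C(14,3) = 5/182; then P = 9/16
P(green from Box B) = 99/224 ≈ 0.4420.

99/224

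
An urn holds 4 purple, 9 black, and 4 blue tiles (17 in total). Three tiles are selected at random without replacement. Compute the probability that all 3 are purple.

Unordered draws without replacement: count favorable combinations over C(17,3).
Favorable = C(4,3) · C(9,0) · C(4,0) = 4; total = C(17,3) = 680.
P = 4/680 = 1/170 ≈ 0.0059.

1/170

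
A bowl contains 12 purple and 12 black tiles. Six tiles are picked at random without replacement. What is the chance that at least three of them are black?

Sum the hypergeometric tail for j = 3,…,6 black tiles.
Favorable = C(12,3)·C(12,3) + C(12,4)·C(12,2) + C(12,5)·C(12,1) + C(12,6)·C(12,0) = 91498; total = C(24,6) = 134596.
P = 91498/134596 = 4159/6118 ≈ 0.6798.

4159/6118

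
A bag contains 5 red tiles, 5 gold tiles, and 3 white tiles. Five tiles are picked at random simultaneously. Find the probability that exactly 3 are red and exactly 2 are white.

Unordered draws without replacement: count favorable combinations over C(13,5).
Favorable = C(5,3) · C(5,0) · C(3,2) = 30; total = C(13,5) = 1287.
P = 30/1287 = 10/429 ≈ 0.0233.

10/429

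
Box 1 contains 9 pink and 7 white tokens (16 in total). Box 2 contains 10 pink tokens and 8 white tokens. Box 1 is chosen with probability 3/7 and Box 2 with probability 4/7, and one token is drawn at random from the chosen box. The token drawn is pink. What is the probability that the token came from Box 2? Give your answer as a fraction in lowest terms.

P(pink | Box 1) = 9/16; P(pink | Box 2) = 5/9.
P(pink) = 3/7·9/16 + 4/7·5/9 = 563/1008.
By Bayes' rule, P(Box 2 | pink) = 20/63 / 563/1008 = 320/563 ≈ 0.5684.

320/563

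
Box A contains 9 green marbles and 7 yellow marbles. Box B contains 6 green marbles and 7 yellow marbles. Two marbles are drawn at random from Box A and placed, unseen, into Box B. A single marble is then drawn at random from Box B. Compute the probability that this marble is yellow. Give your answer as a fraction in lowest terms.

21/40

Condition on how many of the transferred marbles are yellow (from Box A: 7 yellow of 16; then Box B has 15 total).
  0 yellow: C(7,0)C(9,2)/C(16,2) = 3/10; then P = 7/15
  1 yellow: C(7,1)C(9,1)/C(16,2) = 21/40; then P = 8/15
  2 yellow: C(7,2)C(9,0)/C(16,2) = 7/40; then P = 9/15
P(yellow from Box B) = 21/40 ≈ 0.5250.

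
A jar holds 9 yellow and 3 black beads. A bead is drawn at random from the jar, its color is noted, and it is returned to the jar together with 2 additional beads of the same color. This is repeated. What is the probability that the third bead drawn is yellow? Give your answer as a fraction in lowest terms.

Sum over the four possibilities for the first two draws (yellow/not-yellow each), tracking how the yellow count and total change by +2 per draw.
P(third is yellow) = 3/4 ≈ 0.7500. (In a Pólya urn every draw has the same marginal probability 9/12.)

3/4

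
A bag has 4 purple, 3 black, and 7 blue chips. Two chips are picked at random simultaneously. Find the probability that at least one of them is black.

36/91

Use the complement: P(at least one black) = 1 − P(no black).
P(none) = C(11,2)/C(14,2) = 55/91.
So P = 1 − 55/91 = 36/91 ≈ 0.3956.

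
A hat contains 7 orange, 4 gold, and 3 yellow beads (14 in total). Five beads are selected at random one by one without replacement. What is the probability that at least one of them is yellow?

Use the complement: P(at least one yellow) = 1 − P(no yellow).
P(none) = C(11,5)/C(14,5) = 462/2002.
So P = 1 − 462/2002 = 10/13 ≈ 0.7692.

10/13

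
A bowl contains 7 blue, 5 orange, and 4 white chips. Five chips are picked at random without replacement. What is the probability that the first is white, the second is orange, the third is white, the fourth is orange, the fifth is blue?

Multiply the conditional probability of each draw in order, without replacement, so each draw removes one from its color and from the total.
P = (4/16) · (5/15) · (3/14) · (4/13) · (7/12) = 1/312 ≈ 0.0032.

1/312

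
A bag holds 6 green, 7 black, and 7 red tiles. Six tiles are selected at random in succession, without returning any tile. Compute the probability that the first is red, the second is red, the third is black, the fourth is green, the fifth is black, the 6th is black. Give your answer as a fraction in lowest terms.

49/25840

Multiply the conditional probability of each draw in order, without replacement, so each draw removes one from its color and from the total.
P = (7/20) · (6/19) · (7/18) · (6/17) · (6/16) · (5/15) = 49/25840 ≈ 0.0019.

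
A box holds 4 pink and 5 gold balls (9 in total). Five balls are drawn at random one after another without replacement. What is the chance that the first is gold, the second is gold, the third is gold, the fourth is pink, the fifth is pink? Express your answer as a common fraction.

Multiply the conditional probability of each draw in order, without replacement, so each draw removes one from its color and from the total.
P = (5/9) · (4/8) · (3/7) · (4/6) · (3/5) = 1/21 ≈ 0.0476.

1/21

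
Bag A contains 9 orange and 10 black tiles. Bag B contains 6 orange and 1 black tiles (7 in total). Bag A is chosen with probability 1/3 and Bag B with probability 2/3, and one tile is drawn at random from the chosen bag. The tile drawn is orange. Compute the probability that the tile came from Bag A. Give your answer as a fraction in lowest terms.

21/97

P(orange | Bag A) = 9/19; P(orange | Bag B) = 6/7.
P(orange) = 1/3·9/19 + 2/3·6/7 = 97/133.
By Bayes' rule, P(Bag A | orange) = 3/19 / 97/133 = 21/97 ≈ 0.2165.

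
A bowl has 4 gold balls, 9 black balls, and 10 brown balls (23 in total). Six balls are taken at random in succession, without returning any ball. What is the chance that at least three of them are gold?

71/1771

Sum the hypergeometric tail for j = 3,…,4 gold balls.
Favorable = C(4,3)·C(19,3) + C(4,4)·C(19,2) = 4047; total = C(23,6) = 100947.
P = 4047/100947 = 71/1771 ≈ 0.0401.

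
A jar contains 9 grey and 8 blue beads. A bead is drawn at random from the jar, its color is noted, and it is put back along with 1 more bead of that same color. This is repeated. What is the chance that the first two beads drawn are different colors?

8/17

Either blue then grey, or grey then blue; after the first draw the total is 18.
P = (8/17)·(9/18) + (9/17)·(8/18) = 8/17 ≈ 0.4706.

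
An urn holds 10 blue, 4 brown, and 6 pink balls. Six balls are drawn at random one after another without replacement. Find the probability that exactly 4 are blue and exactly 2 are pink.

105/1292

Unordered draws without replacement: count favorable combinations over C(20,6).
Favorable = C(10,4) · C(4,0) · C(6,2) = 3150; total = C(20,6) = 38760.
P = 3150/38760 = 105/1292 ≈ 0.0813.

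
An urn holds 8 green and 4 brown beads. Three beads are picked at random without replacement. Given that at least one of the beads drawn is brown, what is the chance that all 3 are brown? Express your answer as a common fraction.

P(all 3 brown) = C(4,3)/C(12,3) = 1/55; P(at least one brown) = 1 − C(8,3)/C(12,3) = 41/55.
Since 'all 3 brown' ⊆ 'at least one brown', P(all 3 | at least one) = 1/55 / 41/55 = 1/41 ≈ 0.0244.

1/41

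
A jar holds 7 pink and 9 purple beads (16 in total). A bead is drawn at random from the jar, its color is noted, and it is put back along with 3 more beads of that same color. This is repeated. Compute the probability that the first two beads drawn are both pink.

After a pink draw the jar holds 10 pink out of 19.
P = (7/16)·(10/19) = 35/152 ≈ 0.2303.

35/152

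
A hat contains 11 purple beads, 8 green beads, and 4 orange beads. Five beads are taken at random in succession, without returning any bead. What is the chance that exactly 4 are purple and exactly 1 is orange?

Unordered draws without replacement: count favorable combinations over C(23,5).
Favorable = C(11,4) · C(8,0) · C(4,1) = 1320; total = C(23,5) = 33649.
P = 1320/33649 = 120/3059 ≈ 0.0392.

120/3059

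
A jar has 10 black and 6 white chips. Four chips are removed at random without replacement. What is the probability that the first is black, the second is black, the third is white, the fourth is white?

45/728

Multiply the conditional probability of each draw in order, without replacement, so each draw removes one from its color and from the total.
P = (10/16) · (9/15) · (6/14) · (5/13) = 45/728 ≈ 0.0618.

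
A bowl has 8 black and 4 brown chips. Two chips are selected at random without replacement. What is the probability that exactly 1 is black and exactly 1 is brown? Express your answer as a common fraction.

Unordered draws without replacement: count favorable combinations over C(12,2).
Favorable = C(8,1) · C(4,1) = 32; total = C(12,2) = 66.
P = 32/66 = 16/33 ≈ 0.4848.

16/33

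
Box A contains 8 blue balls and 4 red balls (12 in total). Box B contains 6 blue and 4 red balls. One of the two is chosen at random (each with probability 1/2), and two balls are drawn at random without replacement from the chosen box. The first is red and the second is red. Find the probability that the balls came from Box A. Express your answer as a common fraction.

15/37

P(E | Box A) = 1/11; P(E | Box B) = 2/15.
P(E) = 1/2·1/11 + 1/2·2/15 = 37/330.
By Bayes' rule, P(Box A | E) = 1/22 / 37/330 = 15/37 ≈ 0.4054.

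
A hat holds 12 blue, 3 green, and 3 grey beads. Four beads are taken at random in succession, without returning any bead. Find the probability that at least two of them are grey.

11/102

Sum the hypergeometric tail for j = 2,…,3 grey beads.
Favorable = C(3,2)·C(15,2) + C(3,3)·C(15,1) = 330; total = C(18,4) = 3060.
P = 330/3060 = 11/102 ≈ 0.1078.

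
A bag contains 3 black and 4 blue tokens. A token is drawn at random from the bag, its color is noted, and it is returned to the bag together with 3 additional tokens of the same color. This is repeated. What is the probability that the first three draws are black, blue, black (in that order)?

Track the composition after each reinforcement of +3.
P = (3/7) · (4/10) · (6/13) = 36/455 ≈ 0.0791.

36/455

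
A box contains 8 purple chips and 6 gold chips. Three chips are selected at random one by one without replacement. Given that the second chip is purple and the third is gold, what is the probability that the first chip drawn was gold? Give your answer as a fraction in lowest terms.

5/12

P(first=gold and the second chip is purple and the third is gold) = (6/14)·(8/13)·(5/12) = 10/91.
P(E) = Σ over first color = 2/13 + 10/91 = 24/91.
By Bayes, P(first=gold | E) = 10/91 / 24/91 = 5/12 ≈ 0.4167.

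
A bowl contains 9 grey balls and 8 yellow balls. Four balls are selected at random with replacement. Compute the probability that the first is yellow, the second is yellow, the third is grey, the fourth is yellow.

4608/83521

Multiply the conditional probability of each draw in order, with replacement (the composition resets each draw).
P = (8/17) · (8/17) · (9/17) · (8/17) = 4608/83521 ≈ 0.0552.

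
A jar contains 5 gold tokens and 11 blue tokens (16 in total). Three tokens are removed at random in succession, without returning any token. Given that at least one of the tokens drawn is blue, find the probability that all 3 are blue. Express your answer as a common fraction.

3/10

P(all 3 blue) = C(11,3)/C(16,3) = 33/112; P(at least one blue) = 1 − C(5,3)/C(16,3) = 55/56.
Since 'all 3 blue' ⊆ 'at least one blue', P(all 3 | at least one) = 33/112 / 55/56 = 3/10 ≈ 0.3000.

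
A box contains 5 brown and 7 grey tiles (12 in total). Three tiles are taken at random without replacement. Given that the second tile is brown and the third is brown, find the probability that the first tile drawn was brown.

3/10

P(first=brown and the second tile is brown and the third is brown) = (5/12)·(4/11)·(3/10) = 1/22.
P(E) = Σ over first color = 1/22 + 7/66 = 5/33.
By Bayes, P(first=brown | E) = 1/22 / 5/33 = 3/10 ≈ 0.3000.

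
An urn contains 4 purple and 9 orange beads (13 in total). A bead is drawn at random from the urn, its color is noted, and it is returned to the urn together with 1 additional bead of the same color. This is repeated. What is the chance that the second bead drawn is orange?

9/13

Condition on the first draw. If first is orange (prob 9/13), second-orange has prob (10)/(14); if not (prob 4/13), it has prob 9/(14).
P = (9/13)·(10/14) + (4/13)·(9/14) = 9/13 ≈ 0.6923.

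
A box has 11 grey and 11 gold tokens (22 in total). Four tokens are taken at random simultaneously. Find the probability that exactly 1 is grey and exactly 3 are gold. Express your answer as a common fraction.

Unordered draws without replacement: count favorable combinations over C(22,4).
Favorable = C(11,1) · C(11,3) = 1815; total = C(22,4) = 7315.
P = 1815/7315 = 33/133 ≈ 0.2481.

33/133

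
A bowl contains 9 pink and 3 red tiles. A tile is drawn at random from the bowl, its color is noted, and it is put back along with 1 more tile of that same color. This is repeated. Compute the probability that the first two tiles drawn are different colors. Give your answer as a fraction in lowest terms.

Either red then pink, or pink then red; after the first draw the total is 13.
P = (3/12)·(9/13) + (9/12)·(3/13) = 9/26 ≈ 0.3462.

9/26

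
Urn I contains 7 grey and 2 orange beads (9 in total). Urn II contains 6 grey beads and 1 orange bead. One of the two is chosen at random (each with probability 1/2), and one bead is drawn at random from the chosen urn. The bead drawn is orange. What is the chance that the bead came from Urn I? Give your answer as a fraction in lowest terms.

14/23

P(orange | Urn I) = 2/9; P(orange | Urn II) = 1/7.
P(orange) = 1/2·2/9 + 1/2·1/7 = 23/126.
By Bayes' rule, P(Urn I | orange) = 1/9 / 23/126 = 14/23 ≈ 0.6087.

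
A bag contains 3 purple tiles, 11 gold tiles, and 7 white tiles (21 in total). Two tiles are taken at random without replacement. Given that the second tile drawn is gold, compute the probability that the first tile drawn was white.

P(first=white and the second tile drawn is gold) = (7/21)·(11/20) = 11/60.
P(the second tile drawn is gold) = Σ over first color = 11/140 + 11/42 + 11/60 = 11/21.
By Bayes, P(first=white | the second tile drawn is gold) = 11/60 / 11/21 = 7/20 ≈ 0.3500.

7/20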